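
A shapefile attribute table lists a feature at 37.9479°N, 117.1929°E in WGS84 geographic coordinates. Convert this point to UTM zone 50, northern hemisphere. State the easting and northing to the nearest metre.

Zone 50 central meridian λ₀ = 6×50 − 183 = 117°; Δλ = +0.1929°.
Transverse Mercator on WGS84 with k₀ = 0.9996 gives E = 516948.087 m, N = 4200051.987 m.

E 516948 m, N 4200052 m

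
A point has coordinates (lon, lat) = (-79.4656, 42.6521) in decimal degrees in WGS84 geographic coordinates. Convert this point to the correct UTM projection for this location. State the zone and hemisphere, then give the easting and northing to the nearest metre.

Zone 17N: E 625771 m, N 4723323 m

Longitude -79.4656° lies in the 6° band [-84°, -78°), giving zone 17; latitude is north of the equator, so 17N.
Zone 17 central meridian λ₀ = 6×17 − 183 = -81°; Δλ = +1.5344°.
Transverse Mercator on WGS84 with k₀ = 0.9996 gives E = 625770.962 m, N = 4723323.464 m.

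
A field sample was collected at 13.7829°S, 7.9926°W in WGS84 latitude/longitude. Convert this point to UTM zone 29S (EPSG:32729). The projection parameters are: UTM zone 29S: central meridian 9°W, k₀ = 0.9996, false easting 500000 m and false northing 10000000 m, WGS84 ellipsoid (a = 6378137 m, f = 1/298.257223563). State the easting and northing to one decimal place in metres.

E 608896.3 m, N 8476055.6 m

Zone 29 central meridian λ₀ = 6×29 − 183 = -9°; Δλ = +1.0074°.
Transverse Mercator on WGS84 with k₀ = 0.9996 gives E = 608896.270 m, N = 8476055.567 m.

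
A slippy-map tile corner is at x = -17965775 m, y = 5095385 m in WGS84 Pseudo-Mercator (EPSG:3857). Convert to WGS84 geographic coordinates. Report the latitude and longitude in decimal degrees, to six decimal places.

R = 6378137 m. λ = x/R = -161.38930274°.
φ = 2·arctan(exp(y/R)) − 90° = 2·arctan(2.22306) − 90° = 41.56059984°.

lat 41.560600°, lon -161.389303°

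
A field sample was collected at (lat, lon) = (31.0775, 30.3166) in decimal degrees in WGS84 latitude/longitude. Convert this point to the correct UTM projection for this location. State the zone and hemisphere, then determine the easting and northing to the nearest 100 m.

Zone 36N: E 244000 m, N 3441300 m

Longitude 30.3166° lies in the 6° band [30°, 36°), giving zone 36; latitude is north of the equator, so 36N.
Zone 36 central meridian λ₀ = 6×36 − 183 = 33°; Δλ = -2.6834°.
Transverse Mercator on WGS84 with k₀ = 0.9996 gives E = 243989.746 m, N = 3441286.951 m.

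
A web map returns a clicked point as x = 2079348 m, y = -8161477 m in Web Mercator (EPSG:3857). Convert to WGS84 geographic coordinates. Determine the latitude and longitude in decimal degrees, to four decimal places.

lat -58.9124°, lon 18.6791°

R = 6378137 m. λ = x/R = 18.67910089°.
φ = 2·arctan(exp(y/R)) − 90° = 2·arctan(0.27815) − 90° = -58.91239905°.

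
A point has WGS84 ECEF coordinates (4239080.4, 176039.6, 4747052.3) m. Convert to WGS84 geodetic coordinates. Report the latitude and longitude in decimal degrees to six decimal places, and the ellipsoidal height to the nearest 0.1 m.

λ = atan2(Y, X) = 2.37800018°; p = √(X²+Y²) = 4242734.1 m.
Bowring's method on WGS84 (a = 6378137 m, b = 6356752.314 m) gives φ = 48.40200033°, h = 511.532 m.

lat 48.402000°, lon 2.378000°, h 511.5 m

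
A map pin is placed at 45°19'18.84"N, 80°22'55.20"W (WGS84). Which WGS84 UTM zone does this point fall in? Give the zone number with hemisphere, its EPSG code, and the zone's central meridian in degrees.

UTM zone = ⌊(λ + 180)/6⌋ + 1; -80.3820° ∈ [-84°, -78°) → zone 17.
Hemisphere: N (φ ≥ 0).
Central meridian λ₀ = 6×17 − 183 = -81°.
EPSG code: 32617.

Zone 17N (EPSG:32617), central meridian -81°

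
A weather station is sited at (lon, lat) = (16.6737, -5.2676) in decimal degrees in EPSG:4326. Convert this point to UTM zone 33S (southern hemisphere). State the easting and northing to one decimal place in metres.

E 685485.7 m, N 9417506.7 m

Zone 33 central meridian λ₀ = 6×33 − 183 = 15°; Δλ = +1.6737°.
Transverse Mercator on WGS84 with k₀ = 0.9996 gives E = 685485.712 m, N = 9417506.709 m.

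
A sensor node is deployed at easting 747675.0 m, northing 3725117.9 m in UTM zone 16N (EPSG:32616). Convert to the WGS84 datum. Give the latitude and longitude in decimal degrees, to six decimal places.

lat 33.637100°, lon -84.329700°

Zone 16N: λ₀ = -87°, k₀ = 0.9996, false easting 500000 m.
Meridian distance M = (N − FN)/k₀ = 3726608.5 m.
Inverse transverse Mercator on WGS84 gives φ = 33.63709960°, λ = -84.32970020°.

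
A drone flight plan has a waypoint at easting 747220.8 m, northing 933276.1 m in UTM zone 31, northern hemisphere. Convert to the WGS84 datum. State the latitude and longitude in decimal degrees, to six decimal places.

Zone 31N: λ₀ = 3°, k₀ = 0.9996, false easting 500000 m.
Meridian distance M = (N − FN)/k₀ = 933649.6 m.
Inverse transverse Mercator on WGS84 gives φ = 8.43659964°, λ = 5.24529979°.

lat 8.436600°, lon 5.245300°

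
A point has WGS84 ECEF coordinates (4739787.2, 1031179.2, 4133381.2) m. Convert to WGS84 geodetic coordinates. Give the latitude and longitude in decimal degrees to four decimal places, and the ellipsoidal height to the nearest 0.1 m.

lat 40.6252°, lon 12.2739°, h 3777.1 m

λ = atan2(Y, X) = 12.27390002°; p = √(X²+Y²) = 4850661.1 m.
Bowring's method on WGS84 (a = 6378137 m, b = 6356752.314 m) gives φ = 40.62520021°, h = 3777.137 m.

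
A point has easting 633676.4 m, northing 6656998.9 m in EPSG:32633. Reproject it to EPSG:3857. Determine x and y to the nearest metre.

Unproject from UTM 33N (λ₀ = 15°) → φ = 60.02840020°, λ = 17.39900009°.
Web Mercator (R = 6378137 m): x = 1936847.830 m, y = 8406063.598 m.

x 1936848 m, y 8406064 m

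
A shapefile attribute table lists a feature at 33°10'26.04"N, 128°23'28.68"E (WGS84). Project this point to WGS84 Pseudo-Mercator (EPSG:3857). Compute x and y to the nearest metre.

x 14292454 m, y 3918409 m

Web Mercator is spherical with R = a = 6378137 m.
x = R·λ = 6378137 × 2.240850916 = 14292454.138 m.
y = R·ln tan(π/4 + φ/2) = 6378137 × 0.614350098 = 3918409.093 m.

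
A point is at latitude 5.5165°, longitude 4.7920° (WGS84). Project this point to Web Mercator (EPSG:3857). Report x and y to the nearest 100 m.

x 533400 m, y 615000 m

Web Mercator is spherical with R = a = 6378137 m.
x = R·λ = 6378137 × 0.083636178 = 533443.000 m.
y = R·ln tan(π/4 + φ/2) = 6378137 × 0.096430189 = 615044.956 m.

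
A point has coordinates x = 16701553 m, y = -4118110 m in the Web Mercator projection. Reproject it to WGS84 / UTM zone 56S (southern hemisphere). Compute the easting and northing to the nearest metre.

Web Mercator inverse (R = 6378137 m) → φ = -34.66249774°, λ = 150.03260328°.
UTM 56S forward: E = 228069.763 m, N = 6160376.552 m.

E 228070 m, N 6160377 m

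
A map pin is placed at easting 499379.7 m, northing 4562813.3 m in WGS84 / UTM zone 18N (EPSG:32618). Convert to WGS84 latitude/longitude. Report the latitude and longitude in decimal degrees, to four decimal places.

lat 41.2167°, lon -75.0074°

Zone 18N: λ₀ = -75°, k₀ = 0.9996, false easting 500000 m.
Meridian distance M = (N − FN)/k₀ = 4564639.2 m.
Inverse transverse Mercator on WGS84 gives φ = 41.21670002°, λ = -75.00739990°.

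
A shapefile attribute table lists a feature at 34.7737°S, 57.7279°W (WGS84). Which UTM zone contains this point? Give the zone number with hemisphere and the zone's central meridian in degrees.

UTM zone = ⌊(λ + 180)/6⌋ + 1; -57.7279° ∈ [-60°, -54°) → zone 21.
Hemisphere: S (φ < 0).
Central meridian λ₀ = 6×21 − 183 = -57°.

Zone 21S, central meridian -57°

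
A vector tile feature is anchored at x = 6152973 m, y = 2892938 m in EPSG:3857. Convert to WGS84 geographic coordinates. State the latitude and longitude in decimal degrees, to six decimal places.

R = 6378137 m. λ = x/R = 55.27309689°.
φ = 2·arctan(exp(y/R)) − 90° = 2·arctan(1.57392) − 90° = 25.13990005°.

lat 25.139900°, lon 55.273097°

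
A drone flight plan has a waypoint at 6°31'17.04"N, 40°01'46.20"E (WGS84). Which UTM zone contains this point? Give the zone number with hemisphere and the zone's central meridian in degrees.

UTM zone = ⌊(λ + 180)/6⌋ + 1; 40.0295° ∈ [36°, 42°) → zone 37.
Hemisphere: N (φ ≥ 0).
Central meridian λ₀ = 6×37 − 183 = 39°.

Zone 37N, central meridian 39°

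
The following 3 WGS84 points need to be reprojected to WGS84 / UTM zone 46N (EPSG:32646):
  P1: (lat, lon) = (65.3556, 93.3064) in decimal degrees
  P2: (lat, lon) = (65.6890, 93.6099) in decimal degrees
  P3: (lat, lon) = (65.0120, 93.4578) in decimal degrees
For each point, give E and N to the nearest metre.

UTM zone 46N: λ₀ = 93°, k₀ = 0.9996.
P1 (65.3556°, 93.3064°) → (514256.398, 7248121.091) m.
P2 (65.6890°, 93.6099°) → (528017.600, 7285381.709) m.
P3 (65.0120°, 93.4578°) → (521578.487, 7209870.097) m.

P1: E 514256 m, N 7248121 m; P2: E 528018 m, N 7285382 m; P3: E 521578 m, N 7209870 m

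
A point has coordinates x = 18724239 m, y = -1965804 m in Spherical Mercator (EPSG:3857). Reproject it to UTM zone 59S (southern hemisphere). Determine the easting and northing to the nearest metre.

E 202765 m, N 8075574 m

Web Mercator inverse (R = 6378137 m) → φ = -17.38599669°, λ = 168.20270077°.
UTM 59S forward: E = 202764.999 m, N = 8075573.946 m.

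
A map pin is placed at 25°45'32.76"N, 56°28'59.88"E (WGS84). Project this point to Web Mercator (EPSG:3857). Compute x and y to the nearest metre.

x 6287692 m, y 2969275 m

Web Mercator is spherical with R = a = 6378137 m.
x = R·λ = 6378137 × 0.985819557 = 6287692.194 m.
y = R·ln tan(π/4 + φ/2) = 6378137 × 0.465539531 = 2969274.910 m.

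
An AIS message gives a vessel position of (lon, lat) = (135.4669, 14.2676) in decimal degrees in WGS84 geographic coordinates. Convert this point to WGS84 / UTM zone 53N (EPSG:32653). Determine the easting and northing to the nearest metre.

E 550362 m, N 1577372 m

Zone 53 central meridian λ₀ = 6×53 − 183 = 135°; Δλ = +0.4669°.
Transverse Mercator on WGS84 with k₀ = 0.9996 gives E = 550362.496 m, N = 1577372.439 m.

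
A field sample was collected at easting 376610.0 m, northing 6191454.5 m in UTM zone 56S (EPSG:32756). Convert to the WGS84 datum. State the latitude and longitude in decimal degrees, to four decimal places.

lat -34.4110°, lon 151.6574°

Zone 56S: λ₀ = 153°, k₀ = 0.9996, false easting 500000 m, false northing 10000000 m.
Meridian distance M = (N − FN)/k₀ = -3810069.5 m.
Inverse transverse Mercator on WGS84 gives φ = -34.41100042°, λ = 151.65739986°.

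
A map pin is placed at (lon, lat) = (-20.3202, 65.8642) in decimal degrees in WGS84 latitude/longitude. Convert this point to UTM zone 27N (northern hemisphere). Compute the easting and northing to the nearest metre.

E 531017 m, N 7304941 m

Zone 27 central meridian λ₀ = 6×27 − 183 = -21°; Δλ = +0.6798°.
Transverse Mercator on WGS84 with k₀ = 0.9996 gives E = 531017.282 m, N = 7304941.449 m.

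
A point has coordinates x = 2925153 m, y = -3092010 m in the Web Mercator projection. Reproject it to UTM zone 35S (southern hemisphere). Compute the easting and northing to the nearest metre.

E 428117 m, N 7041283 m

Web Mercator inverse (R = 6378137 m) → φ = -26.74789729°, λ = 26.27709648°.
UTM 35S forward: E = 428116.601 m, N = 7041282.851 m.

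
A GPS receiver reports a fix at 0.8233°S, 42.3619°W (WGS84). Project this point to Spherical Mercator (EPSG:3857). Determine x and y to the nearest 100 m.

Web Mercator is spherical with R = a = 6378137 m.
x = R·λ = 6378137 × -0.739354632 = -4715705.137 m.
y = R·ln tan(π/4 + φ/2) = 6378137 × -0.014369790 = -91652.491 m.

x -4715700 m, y -91700 m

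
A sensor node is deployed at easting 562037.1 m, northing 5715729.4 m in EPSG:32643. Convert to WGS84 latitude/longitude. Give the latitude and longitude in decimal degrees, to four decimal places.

Zone 43N: λ₀ = 75°, k₀ = 0.9996, false easting 500000 m.
Meridian distance M = (N − FN)/k₀ = 5718016.6 m.
Inverse transverse Mercator on WGS84 gives φ = 51.58920032°, λ = 75.89549974°.

lat 51.5892°, lon 75.8955°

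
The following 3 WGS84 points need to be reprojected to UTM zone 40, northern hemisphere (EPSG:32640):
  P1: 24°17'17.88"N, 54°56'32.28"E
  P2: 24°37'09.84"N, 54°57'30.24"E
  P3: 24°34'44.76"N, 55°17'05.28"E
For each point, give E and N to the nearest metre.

P1: E 291148 m, N 2687689 m; P2: E 293324 m, N 2724340 m; P3: E 326318 m, N 2719425 m

UTM zone 40N: λ₀ = 57°, k₀ = 0.9996.
P1 (24.2883°, 54.9423°) → (291148.104, 2687689.020) m.
P2 (24.6194°, 54.9584°) → (293323.885, 2724339.927) m.
P3 (24.5791°, 55.2848°) → (326317.618, 2719424.949) m.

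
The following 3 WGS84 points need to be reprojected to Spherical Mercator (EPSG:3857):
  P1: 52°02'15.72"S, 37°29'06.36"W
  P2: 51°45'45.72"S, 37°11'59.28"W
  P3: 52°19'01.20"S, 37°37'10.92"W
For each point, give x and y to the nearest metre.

P1: x -4172822 m, y -6806945 m; P2: x -4141063 m, y -6757332 m; P3: x -4187806 m, y -6857647 m

Web Mercator: x = R·λ, y = R·ln tan(π/4+φ/2), R = 6378137 m.
P1 (-52.0377°, -37.4851°) → (-4172822.244, -6806944.970) m.
P2 (-51.7627°, -37.1998°) → (-4141062.794, -6757331.775) m.
P3 (-52.3170°, -37.6197°) → (-4187805.848, -6857647.327) m.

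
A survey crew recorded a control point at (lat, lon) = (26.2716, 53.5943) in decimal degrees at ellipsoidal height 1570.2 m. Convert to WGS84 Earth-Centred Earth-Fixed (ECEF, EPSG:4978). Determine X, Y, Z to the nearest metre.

WGS84: a = 6378137 m, e² = 0.006694380; N(φ) = a/√(1−e²sin²φ) = 6382323.750 m.
X = (N+h)·cosφ·cosλ = 3397470.312 m; Y = (N+h)·cosφ·sinλ = 4607256.948 m; Z = (N(1−e²)+h)·sinφ = 2806770.832 m.

X 3397470 m, Y 4607257 m, Z 2806771 m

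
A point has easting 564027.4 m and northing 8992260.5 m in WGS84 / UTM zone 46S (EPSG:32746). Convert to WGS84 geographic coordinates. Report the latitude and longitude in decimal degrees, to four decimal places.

Zone 46S: λ₀ = 93°, k₀ = 0.9996, false easting 500000 m, false northing 10000000 m.
Meridian distance M = (N − FN)/k₀ = -1008142.8 m.
Inverse transverse Mercator on WGS84 gives φ = -9.11610004°, λ = 93.58270014°.

lat -9.1161°, lon 93.5827°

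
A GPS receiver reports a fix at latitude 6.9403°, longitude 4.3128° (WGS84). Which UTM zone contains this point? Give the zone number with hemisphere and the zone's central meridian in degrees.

Zone 31N, central meridian 3°

UTM zone = ⌊(λ + 180)/6⌋ + 1; 4.3128° ∈ [0°, 6°) → zone 31.
Hemisphere: N (φ ≥ 0).
Central meridian λ₀ = 6×31 − 183 = 3°.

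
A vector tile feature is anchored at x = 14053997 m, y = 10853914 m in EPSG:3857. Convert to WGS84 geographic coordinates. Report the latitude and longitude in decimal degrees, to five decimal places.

lat 69.32950°, lon 126.24920°

R = 6378137 m. λ = x/R = 126.24920308°.
φ = 2·arctan(exp(y/R)) − 90° = 2·arctan(5.48347) − 90° = 69.32950058°.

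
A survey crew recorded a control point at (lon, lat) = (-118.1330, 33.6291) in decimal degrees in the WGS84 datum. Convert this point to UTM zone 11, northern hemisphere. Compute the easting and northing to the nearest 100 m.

E 394900 m, N 3721600 m

Zone 11 central meridian λ₀ = 6×11 − 183 = -117°; Δλ = -1.1330°.
Transverse Mercator on WGS84 with k₀ = 0.9996 gives E = 394914.687 m, N = 3721608.024 m.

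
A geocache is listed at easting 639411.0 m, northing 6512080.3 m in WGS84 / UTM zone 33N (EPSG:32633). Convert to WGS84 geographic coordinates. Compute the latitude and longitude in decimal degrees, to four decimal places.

lat 58.7263°, lon 17.4078°

Zone 33N: λ₀ = 15°, k₀ = 0.9996, false easting 500000 m.
Meridian distance M = (N − FN)/k₀ = 6514686.2 m.
Inverse transverse Mercator on WGS84 gives φ = 58.72630040°, λ = 17.40780043°.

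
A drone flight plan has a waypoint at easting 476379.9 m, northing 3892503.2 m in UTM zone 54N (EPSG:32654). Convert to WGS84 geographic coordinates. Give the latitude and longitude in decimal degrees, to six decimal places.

lat 35.175200°, lon 140.740600°

Zone 54N: λ₀ = 141°, k₀ = 0.9996, false easting 500000 m.
Meridian distance M = (N − FN)/k₀ = 3894060.8 m.
Inverse transverse Mercator on WGS84 gives φ = 35.17520034°, λ = 140.74060046°.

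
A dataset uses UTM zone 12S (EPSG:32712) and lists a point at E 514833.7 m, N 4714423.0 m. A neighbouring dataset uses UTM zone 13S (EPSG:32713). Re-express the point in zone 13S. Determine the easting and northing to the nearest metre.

UTM 12S → geographic: φ = -47.72340025°, λ = -110.80219981°.
UTM 13S (λ₀ = -105°) forward: E = 64944.255 m, N = 4698116.214 m.

E 64944 m, N 4698116 m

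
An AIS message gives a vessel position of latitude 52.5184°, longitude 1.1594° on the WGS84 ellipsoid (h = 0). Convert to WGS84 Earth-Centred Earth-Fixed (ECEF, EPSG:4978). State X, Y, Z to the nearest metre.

X 3888549 m, Y 78697 m, Z 5038111 m

WGS84: a = 6378137 m, e² = 0.006694380; N(φ) = a/√(1−e²sin²φ) = 6391623.438 m.
X = (N+h)·cosφ·cosλ = 3888548.916 m; Y = (N+h)·cosφ·sinλ = 78696.880 m; Z = (N(1−e²)+h)·sinφ = 5038110.761 m.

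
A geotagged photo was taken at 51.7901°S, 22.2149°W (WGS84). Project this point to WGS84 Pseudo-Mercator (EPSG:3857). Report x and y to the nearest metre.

x -2472951 m, y -6762261 m

Web Mercator is spherical with R = a = 6378137 m.
x = R·λ = 6378137 × -0.387723148 = -2472951.356 m.
y = R·ln tan(π/4 + φ/2) = 6378137 × -1.060225182 = -6762261.461 m.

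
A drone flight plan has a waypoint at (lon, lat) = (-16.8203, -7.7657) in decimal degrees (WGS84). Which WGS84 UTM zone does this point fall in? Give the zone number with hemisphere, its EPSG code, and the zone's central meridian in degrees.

UTM zone = ⌊(λ + 180)/6⌋ + 1; -16.8203° ∈ [-18°, -12°) → zone 28.
Hemisphere: S (φ < 0).
Central meridian λ₀ = 6×28 − 183 = -15°.
EPSG code: 32728.

Zone 28S (EPSG:32728), central meridian -15°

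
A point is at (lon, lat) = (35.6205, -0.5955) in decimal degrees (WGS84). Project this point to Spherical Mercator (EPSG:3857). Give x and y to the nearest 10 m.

Web Mercator is spherical with R = a = 6378137 m.
x = R·λ = 6378137 × 0.621695006 = 3965255.922 m.
y = R·ln tan(π/4 + φ/2) = 6378137 × -0.010393623 = -66291.950 m.

x 3965260 m, y -66290 m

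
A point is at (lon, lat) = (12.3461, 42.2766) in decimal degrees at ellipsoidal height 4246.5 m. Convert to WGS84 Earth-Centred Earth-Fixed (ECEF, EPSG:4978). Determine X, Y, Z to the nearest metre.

WGS84: a = 6378137 m, e² = 0.006694380; N(φ) = a/√(1−e²sin²φ) = 6387820.193 m.
X = (N+h)·cosφ·cosλ = 4620152.088 m; Y = (N+h)·cosφ·sinλ = 1011250.828 m; Z = (N(1−e²)+h)·sinφ = 4271242.883 m.

X 4620152 m, Y 1011251 m, Z 4271243 m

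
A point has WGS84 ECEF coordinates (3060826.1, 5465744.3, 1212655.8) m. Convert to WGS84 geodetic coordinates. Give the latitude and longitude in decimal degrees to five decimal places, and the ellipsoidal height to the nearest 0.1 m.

λ = atan2(Y, X) = 60.75109951°; p = √(X²+Y²) = 6264424.7 m.
Bowring's method on WGS84 (a = 6378137 m, b = 6356752.314 m) gives φ = 11.02770041°, h = 3356.295 m.

lat 11.02770°, lon 60.75110°, h 3356.3 m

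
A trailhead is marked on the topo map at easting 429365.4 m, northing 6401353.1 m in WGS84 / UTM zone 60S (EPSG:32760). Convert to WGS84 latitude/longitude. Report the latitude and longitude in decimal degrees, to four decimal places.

lat -32.5229°, lon 176.2479°

Zone 60S: λ₀ = 177°, k₀ = 0.9996, false easting 500000 m, false northing 10000000 m.
Meridian distance M = (N − FN)/k₀ = -3600086.9 m.
Inverse transverse Mercator on WGS84 gives φ = -32.52290030°, λ = 176.24790003°.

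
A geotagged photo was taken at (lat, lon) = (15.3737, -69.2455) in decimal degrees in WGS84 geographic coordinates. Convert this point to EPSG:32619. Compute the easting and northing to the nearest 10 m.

Zone 19 central meridian λ₀ = 6×19 − 183 = -69°; Δλ = -0.2455°.
Transverse Mercator on WGS84 with k₀ = 0.9996 gives E = 473653.243 m, N = 1699674.518 m.

E 473650 m, N 1699670 m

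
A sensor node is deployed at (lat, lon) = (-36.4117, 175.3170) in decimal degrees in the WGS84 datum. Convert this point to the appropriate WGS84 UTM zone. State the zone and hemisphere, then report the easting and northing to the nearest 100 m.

Longitude 175.3170° lies in the 6° band [174°, 180°), giving zone 60; latitude is south of the equator, so 60S.
Zone 60 central meridian λ₀ = 6×60 − 183 = 177°; Δλ = -1.6830°.
Transverse Mercator on WGS84 with k₀ = 0.9996 gives E = 349101.069 m, N = 5969070.681 m.

Zone 60S: E 349100 m, N 5969100 m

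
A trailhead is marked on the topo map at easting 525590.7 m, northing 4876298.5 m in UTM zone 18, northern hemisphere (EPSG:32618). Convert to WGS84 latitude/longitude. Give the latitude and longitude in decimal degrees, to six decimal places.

lat 44.039400°, lon -74.680600°

Zone 18N: λ₀ = -75°, k₀ = 0.9996, false easting 500000 m.
Meridian distance M = (N − FN)/k₀ = 4878249.8 m.
Inverse transverse Mercator on WGS84 gives φ = 44.03939989°, λ = -74.68059954°.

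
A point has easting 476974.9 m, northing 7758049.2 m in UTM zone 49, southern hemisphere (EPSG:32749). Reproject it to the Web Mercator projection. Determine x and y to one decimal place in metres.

Unproject from UTM 49S (λ₀ = 111°) → φ = -20.27520028°, λ = 110.77950045°.
Web Mercator (R = 6378137 m): x = 12331917.580 m, y = -2305660.834 m.

x 12331917.6 m, y -2305660.8 m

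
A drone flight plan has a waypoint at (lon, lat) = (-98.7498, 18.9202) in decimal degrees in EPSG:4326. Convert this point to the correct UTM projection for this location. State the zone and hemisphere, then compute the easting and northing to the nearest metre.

Zone 14N: E 526346 m, N 2092016 m

Longitude -98.7498° lies in the 6° band [-102°, -96°), giving zone 14; latitude is north of the equator, so 14N.
Zone 14 central meridian λ₀ = 6×14 − 183 = -99°; Δλ = +0.2502°.
Transverse Mercator on WGS84 with k₀ = 0.9996 gives E = 526346.117 m, N = 2092016.448 m.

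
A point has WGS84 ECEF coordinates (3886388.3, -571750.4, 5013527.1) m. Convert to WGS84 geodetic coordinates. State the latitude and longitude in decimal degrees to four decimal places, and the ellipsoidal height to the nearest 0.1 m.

λ = atan2(Y, X) = -8.36909992°; p = √(X²+Y²) = 3928220.0 m.
Bowring's method on WGS84 (a = 6378137 m, b = 6356752.314 m) gives φ = 52.10699986°, h = 4311.726 m.

lat 52.1070°, lon -8.3691°, h 4311.7 m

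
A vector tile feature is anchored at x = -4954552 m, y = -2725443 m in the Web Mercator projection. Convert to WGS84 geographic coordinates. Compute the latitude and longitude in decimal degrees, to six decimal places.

R = 6378137 m. λ = x/R = -44.50749788°.
φ = 2·arctan(exp(y/R)) − 90° = 2·arctan(0.65226) − 90° = -23.77029967°.

lat -23.770300°, lon -44.507498°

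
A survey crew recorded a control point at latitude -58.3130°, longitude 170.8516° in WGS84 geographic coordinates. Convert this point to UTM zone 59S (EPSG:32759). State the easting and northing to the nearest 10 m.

E 491300 m, N 3536430 m

Zone 59 central meridian λ₀ = 6×59 − 183 = 171°; Δλ = -0.1484°.
Transverse Mercator on WGS84 with k₀ = 0.9996 gives E = 491304.872 m, N = 3536432.138 m.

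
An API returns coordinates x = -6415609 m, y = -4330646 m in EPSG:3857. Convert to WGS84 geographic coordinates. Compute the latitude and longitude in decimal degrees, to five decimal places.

R = 6378137 m. λ = x/R = -57.63239622°.
φ = 2·arctan(exp(y/R)) − 90° = 2·arctan(0.50713) − 90° = -36.21790255°.

lat -36.21790°, lon -57.63240°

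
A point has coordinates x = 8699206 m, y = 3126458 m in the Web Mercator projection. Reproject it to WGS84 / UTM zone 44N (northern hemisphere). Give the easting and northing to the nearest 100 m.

Web Mercator inverse (R = 6378137 m) → φ = 27.02389955°, λ = 78.14629710°.
UTM 44N forward: E = 216859.996 m, N = 2992287.833 m.

E 216900 m, N 2992300 m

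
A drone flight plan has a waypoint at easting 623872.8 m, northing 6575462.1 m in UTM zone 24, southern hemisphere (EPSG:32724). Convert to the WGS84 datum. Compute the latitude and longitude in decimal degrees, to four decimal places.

Zone 24S: λ₀ = -39°, k₀ = 0.9996, false easting 500000 m, false northing 10000000 m.
Meridian distance M = (N − FN)/k₀ = -3425908.3 m.
Inverse transverse Mercator on WGS84 gives φ = -30.94780031°, λ = -37.70319993°.

lat -30.9478°, lon -37.7032°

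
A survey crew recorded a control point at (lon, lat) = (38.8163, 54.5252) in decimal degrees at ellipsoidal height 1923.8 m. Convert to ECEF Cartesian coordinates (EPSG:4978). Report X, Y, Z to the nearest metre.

X 2891368 m, Y 2326074 m, Z 5172455 m

WGS84: a = 6378137 m, e² = 0.006694380; N(φ) = a/√(1−e²sin²φ) = 6392342.866 m.
X = (N+h)·cosφ·cosλ = 2891367.746 m; Y = (N+h)·cosφ·sinλ = 2326073.968 m; Z = (N(1−e²)+h)·sinφ = 5172455.169 m.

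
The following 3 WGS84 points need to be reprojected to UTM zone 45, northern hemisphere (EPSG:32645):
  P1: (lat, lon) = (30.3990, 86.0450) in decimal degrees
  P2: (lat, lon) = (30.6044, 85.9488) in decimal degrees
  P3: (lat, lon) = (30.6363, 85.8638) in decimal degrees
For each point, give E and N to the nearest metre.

UTM zone 45N: λ₀ = 87°, k₀ = 0.9996.
P1 (30.3990°, 86.0450°) → (408261.066, 3363386.028) m.
P2 (30.6044°, 85.9488°) → (399231.447, 3386231.508) m.
P3 (30.6363°, 85.8638°) → (391118.521, 3389846.159) m.

P1: E 408261 m, N 3363386 m; P2: E 399231 m, N 3386232 m; P3: E 391119 m, N 3389846 m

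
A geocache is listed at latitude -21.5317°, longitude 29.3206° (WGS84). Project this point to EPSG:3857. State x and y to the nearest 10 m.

Web Mercator is spherical with R = a = 6378137 m.
x = R·λ = 6378137 × 0.511741009 = 3263954.262 m.
y = R·ln tan(π/4 + φ/2) = 6378137 × -0.384970131 = -2455392.237 m.

x 3263950 m, y -2455390 m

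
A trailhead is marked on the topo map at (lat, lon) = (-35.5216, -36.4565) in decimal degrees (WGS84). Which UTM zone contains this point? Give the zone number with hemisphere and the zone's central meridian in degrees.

Zone 24S, central meridian -39°

UTM zone = ⌊(λ + 180)/6⌋ + 1; -36.4565° ∈ [-42°, -36°) → zone 24.
Hemisphere: S (φ < 0).
Central meridian λ₀ = 6×24 − 183 = -39°.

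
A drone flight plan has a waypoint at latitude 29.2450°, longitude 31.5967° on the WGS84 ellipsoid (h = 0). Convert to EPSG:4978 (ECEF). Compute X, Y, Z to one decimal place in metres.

X 4743965.4 m, Y 2918130.4 m, Z 3097623.5 m

WGS84: a = 6378137 m, e² = 0.006694380; N(φ) = a/√(1−e²sin²φ) = 6383238.576 m.
X = (N+h)·cosφ·cosλ = 4743965.433 m; Y = (N+h)·cosφ·sinλ = 2918130.375 m; Z = (N(1−e²)+h)·sinφ = 3097623.505 m.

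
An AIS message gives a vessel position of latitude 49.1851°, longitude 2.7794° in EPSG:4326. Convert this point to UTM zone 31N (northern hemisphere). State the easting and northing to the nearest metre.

E 483925 m, N 5448056 m

Zone 31 central meridian λ₀ = 6×31 − 183 = 3°; Δλ = -0.2206°.
Transverse Mercator on WGS84 with k₀ = 0.9996 gives E = 483924.641 m, N = 5448056.223 m.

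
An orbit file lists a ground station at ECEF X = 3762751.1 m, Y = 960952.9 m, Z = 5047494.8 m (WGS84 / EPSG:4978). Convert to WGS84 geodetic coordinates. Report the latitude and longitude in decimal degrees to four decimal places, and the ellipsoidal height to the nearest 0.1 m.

lat 52.6112°, lon 14.3263°, h 3910.3 m

λ = atan2(Y, X) = 14.32630075°; p = √(X²+Y²) = 3883519.8 m.
Bowring's method on WGS84 (a = 6378137 m, b = 6356752.314 m) gives φ = 52.61120005°, h = 3910.305 m.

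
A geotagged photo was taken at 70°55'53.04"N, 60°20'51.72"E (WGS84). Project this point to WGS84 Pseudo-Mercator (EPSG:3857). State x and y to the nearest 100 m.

Web Mercator is spherical with R = a = 6378137 m.
x = R·λ = 6378137 × 1.053266061 = 6717875.235 m.
y = R·ln tan(π/4 + φ/2) = 6378137 × 1.784040837 = 11378856.869 m.

x 6717900 m, y 11378900 m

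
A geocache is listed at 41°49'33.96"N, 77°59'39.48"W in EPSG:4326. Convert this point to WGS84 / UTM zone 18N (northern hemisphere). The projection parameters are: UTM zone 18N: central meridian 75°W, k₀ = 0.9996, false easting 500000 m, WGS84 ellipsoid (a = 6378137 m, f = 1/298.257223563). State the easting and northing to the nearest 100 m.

Zone 18 central meridian λ₀ = 6×18 − 183 = -75°; Δλ = -2.9943°.
Transverse Mercator on WGS84 with k₀ = 0.9996 gives E = 251332.460 m, N = 4634803.853 m.

E 251300 m, N 4634800 m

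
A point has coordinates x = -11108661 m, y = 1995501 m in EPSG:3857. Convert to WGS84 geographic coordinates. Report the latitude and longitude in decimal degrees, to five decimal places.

R = 6378137 m. λ = x/R = -99.79079962°.
φ = 2·arctan(exp(y/R)) − 90° = 2·arctan(1.36734) − 90° = 17.64040359°.

lat 17.64040°, lon -99.79080°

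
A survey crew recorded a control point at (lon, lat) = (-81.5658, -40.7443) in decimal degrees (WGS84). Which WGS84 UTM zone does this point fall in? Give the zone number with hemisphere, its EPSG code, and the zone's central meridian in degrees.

Zone 17S (EPSG:32717), central meridian -81°

UTM zone = ⌊(λ + 180)/6⌋ + 1; -81.5658° ∈ [-84°, -78°) → zone 17.
Hemisphere: S (φ < 0).
Central meridian λ₀ = 6×17 − 183 = -81°.
EPSG code: 32717.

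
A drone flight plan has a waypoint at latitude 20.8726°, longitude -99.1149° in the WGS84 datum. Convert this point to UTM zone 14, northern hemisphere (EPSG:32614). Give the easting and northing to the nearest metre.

Zone 14 central meridian λ₀ = 6×14 − 183 = -99°; Δλ = -0.1149°.
Transverse Mercator on WGS84 with k₀ = 0.9996 gives E = 488048.470 m, N = 2308052.306 m.

E 488048 m, N 2308052 m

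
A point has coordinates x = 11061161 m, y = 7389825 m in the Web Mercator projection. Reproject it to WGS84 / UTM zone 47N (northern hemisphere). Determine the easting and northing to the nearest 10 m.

Web Mercator inverse (R = 6378137 m) → φ = 55.14380037°, λ = 99.36409986°.
UTM 47N forward: E = 523207.507 m, N = 6110854.083 m.

E 523210 m, N 6110850 m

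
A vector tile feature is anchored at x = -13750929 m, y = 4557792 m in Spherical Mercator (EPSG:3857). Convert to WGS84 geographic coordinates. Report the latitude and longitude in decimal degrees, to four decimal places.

R = 6378137 m. λ = x/R = -123.52669692°.
φ = 2·arctan(exp(y/R)) − 90° = 2·arctan(2.04336) − 90° = 37.84669828°.

lat 37.8467°, lon -123.5267°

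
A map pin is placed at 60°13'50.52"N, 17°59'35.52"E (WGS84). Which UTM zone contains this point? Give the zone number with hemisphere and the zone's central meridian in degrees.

Zone 33N, central meridian 15°

UTM zone = ⌊(λ + 180)/6⌋ + 1; 17.9932° ∈ [12°, 18°) → zone 33.
Hemisphere: N (φ ≥ 0).
Central meridian λ₀ = 6×33 − 183 = 15°.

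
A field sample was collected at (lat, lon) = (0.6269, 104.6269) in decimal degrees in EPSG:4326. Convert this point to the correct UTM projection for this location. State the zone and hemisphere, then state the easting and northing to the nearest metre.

Zone 48N: E 458485 m, N 69293 m

Longitude 104.6269° lies in the 6° band [102°, 108°), giving zone 48; latitude is north of the equator, so 48N.
Zone 48 central meridian λ₀ = 6×48 − 183 = 105°; Δλ = -0.3731°.
Transverse Mercator on WGS84 with k₀ = 0.9996 gives E = 458485.484 m, N = 69292.793 m.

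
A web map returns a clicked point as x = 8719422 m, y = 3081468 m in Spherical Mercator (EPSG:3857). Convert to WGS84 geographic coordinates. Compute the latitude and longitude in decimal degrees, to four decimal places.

lat 26.6633°, lon 78.3279°

R = 6378137 m. λ = x/R = 78.32790051°.
φ = 2·arctan(exp(y/R)) − 90° = 2·arctan(1.62114) − 90° = 26.66329884°.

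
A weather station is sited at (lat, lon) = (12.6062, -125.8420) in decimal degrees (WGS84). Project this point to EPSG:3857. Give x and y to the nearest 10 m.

x -14008670 m, y 1414780 m

Web Mercator is spherical with R = a = 6378137 m.
x = R·λ = 6378137 × -2.196357237 = -14008667.360 m.
y = R·ln tan(π/4 + φ/2) = 6378137 × 0.221816629 = 1414776.851 m.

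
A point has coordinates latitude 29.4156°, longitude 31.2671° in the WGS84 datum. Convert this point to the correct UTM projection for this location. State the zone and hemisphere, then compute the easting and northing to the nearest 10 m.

Zone 36N: E 331880 m, N 3255280 m

Longitude 31.2671° lies in the 6° band [30°, 36°), giving zone 36; latitude is north of the equator, so 36N.
Zone 36 central meridian λ₀ = 6×36 − 183 = 33°; Δλ = -1.7329°.
Transverse Mercator on WGS84 with k₀ = 0.9996 gives E = 331881.881 m, N = 3255280.858 m.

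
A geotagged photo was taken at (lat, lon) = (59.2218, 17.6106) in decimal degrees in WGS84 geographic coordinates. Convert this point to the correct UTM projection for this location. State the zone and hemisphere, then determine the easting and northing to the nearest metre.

Longitude 17.6106° lies in the 6° band [12°, 18°), giving zone 33; latitude is north of the equator, so 33N.
Zone 33 central meridian λ₀ = 6×33 − 183 = 15°; Δλ = +2.6106°.
Transverse Mercator on WGS84 with k₀ = 0.9996 gives E = 648994.736 m, N = 6567667.055 m.

Zone 33N: E 648995 m, N 6567667 m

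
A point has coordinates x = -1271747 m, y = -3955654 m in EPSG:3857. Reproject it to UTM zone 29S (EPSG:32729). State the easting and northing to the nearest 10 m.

Web Mercator inverse (R = 6378137 m) → φ = -33.45349722°, λ = -11.42429768°.
UTM 29S forward: E = 274671.292 m, N = 6295807.646 m.

E 274670 m, N 6295810 m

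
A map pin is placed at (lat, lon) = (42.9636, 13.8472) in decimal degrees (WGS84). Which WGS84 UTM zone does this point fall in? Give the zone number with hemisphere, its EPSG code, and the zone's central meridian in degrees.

Zone 33N (EPSG:32633), central meridian 15°

UTM zone = ⌊(λ + 180)/6⌋ + 1; 13.8472° ∈ [12°, 18°) → zone 33.
Hemisphere: N (φ ≥ 0).
Central meridian λ₀ = 6×33 − 183 = 15°.
EPSG code: 32633.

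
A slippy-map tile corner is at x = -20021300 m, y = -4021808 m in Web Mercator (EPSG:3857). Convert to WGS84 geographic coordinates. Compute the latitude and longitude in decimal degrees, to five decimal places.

lat -33.94790°, lon -179.85440°

R = 6378137 m. λ = x/R = -179.85439798°.
φ = 2·arctan(exp(y/R)) − 90° = 2·arctan(0.53229) − 90° = -33.94789693°.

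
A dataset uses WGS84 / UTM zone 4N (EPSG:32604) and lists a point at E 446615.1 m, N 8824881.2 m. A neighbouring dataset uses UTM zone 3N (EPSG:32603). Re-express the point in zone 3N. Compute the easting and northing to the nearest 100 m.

E 568800 m, N 8825700 m

UTM 4N → geographic: φ = 79.48120032°, λ = -161.62030174°.
UTM 3N (λ₀ = -165°) forward: E = 568841.648 m, N = 8825677.642 m.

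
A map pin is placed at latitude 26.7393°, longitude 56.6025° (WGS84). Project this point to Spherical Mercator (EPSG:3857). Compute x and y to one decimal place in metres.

Web Mercator is spherical with R = a = 6378137 m.
x = R·λ = 6378137 × 0.987899990 = 6300961.478 m.
y = R·ln tan(π/4 + φ/2) = 6378137 × 0.484614601 = 3090938.315 m.

x 6300961.5 m, y 3090938.3 m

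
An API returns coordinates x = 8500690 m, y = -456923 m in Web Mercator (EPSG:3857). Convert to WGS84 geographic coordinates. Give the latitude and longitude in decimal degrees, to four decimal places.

lat -4.1011°, lon 76.3630°

R = 6378137 m. λ = x/R = 76.36299753°.
φ = 2·arctan(exp(y/R)) − 90° = 2·arctan(0.93087) − 90° = -4.10110274°.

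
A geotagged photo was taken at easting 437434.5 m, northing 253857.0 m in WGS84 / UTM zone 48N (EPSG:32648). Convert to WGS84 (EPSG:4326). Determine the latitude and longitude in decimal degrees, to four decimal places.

lat 2.2966°, lon 104.4373°

Zone 48N: λ₀ = 105°, k₀ = 0.9996, false easting 500000 m.
Meridian distance M = (N − FN)/k₀ = 253958.6 m.
Inverse transverse Mercator on WGS84 gives φ = 2.29660018°, λ = 104.43729976°.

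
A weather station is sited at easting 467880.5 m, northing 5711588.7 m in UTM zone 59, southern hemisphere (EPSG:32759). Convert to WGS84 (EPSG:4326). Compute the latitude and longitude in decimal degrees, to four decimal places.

Zone 59S: λ₀ = 171°, k₀ = 0.9996, false easting 500000 m, false northing 10000000 m.
Meridian distance M = (N − FN)/k₀ = -4290127.4 m.
Inverse transverse Mercator on WGS84 gives φ = -38.74380040°, λ = 170.63039950°.

lat -38.7438°, lon 170.6304°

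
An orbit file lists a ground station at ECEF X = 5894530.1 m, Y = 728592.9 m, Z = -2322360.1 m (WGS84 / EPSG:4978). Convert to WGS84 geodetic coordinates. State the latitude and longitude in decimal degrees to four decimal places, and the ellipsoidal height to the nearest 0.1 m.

lat -21.4868°, lon 7.0463°, h 1990.4 m

λ = atan2(Y, X) = 7.04630021°; p = √(X²+Y²) = 5939388.2 m.
Bowring's method on WGS84 (a = 6378137 m, b = 6356752.314 m) gives φ = -21.48679991°, h = 1990.447 m.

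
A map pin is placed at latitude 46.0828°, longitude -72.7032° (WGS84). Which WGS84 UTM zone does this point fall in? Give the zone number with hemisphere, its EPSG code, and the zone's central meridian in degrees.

UTM zone = ⌊(λ + 180)/6⌋ + 1; -72.7032° ∈ [-78°, -72°) → zone 18.
Hemisphere: N (φ ≥ 0).
Central meridian λ₀ = 6×18 − 183 = -75°.
EPSG code: 32618.

Zone 18N (EPSG:32618), central meridian -75°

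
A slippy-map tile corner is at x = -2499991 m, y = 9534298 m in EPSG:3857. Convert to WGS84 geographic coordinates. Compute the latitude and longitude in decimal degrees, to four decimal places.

R = 6378137 m. λ = x/R = -22.45780125°.
φ = 2·arctan(exp(y/R)) − 90° = 2·arctan(4.45863) − 90° = 64.71730000°.

lat 64.7173°, lon -22.4578°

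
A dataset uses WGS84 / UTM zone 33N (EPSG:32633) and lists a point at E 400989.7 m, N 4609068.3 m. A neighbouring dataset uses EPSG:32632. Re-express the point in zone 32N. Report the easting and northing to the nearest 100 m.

UTM 33N → geographic: φ = 41.62720024°, λ = 13.81140042°.
UTM 32N (λ₀ = 9°) forward: E = 900841.904 m, N = 4619580.123 m.

E 900800 m, N 4619600 m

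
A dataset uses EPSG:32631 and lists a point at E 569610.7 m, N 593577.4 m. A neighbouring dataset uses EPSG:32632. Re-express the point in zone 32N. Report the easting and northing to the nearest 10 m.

E -95990 m, N 596160 m

UTM 31N → geographic: φ = 5.36980017°, λ = 3.62830039°.
UTM 32N (λ₀ = 9°) forward: E = -95994.124 m, N = 596162.071 m.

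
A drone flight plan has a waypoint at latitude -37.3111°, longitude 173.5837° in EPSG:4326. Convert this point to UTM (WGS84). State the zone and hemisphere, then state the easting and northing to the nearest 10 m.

Longitude 173.5837° lies in the 6° band [168°, 174°), giving zone 59; latitude is south of the equator, so 59S.
Zone 59 central meridian λ₀ = 6×59 − 183 = 171°; Δλ = +2.5837°.
Transverse Mercator on WGS84 with k₀ = 0.9996 gives E = 728968.261 m, N = 5867484.932 m.

Zone 59S: E 728970 m, N 5867480 m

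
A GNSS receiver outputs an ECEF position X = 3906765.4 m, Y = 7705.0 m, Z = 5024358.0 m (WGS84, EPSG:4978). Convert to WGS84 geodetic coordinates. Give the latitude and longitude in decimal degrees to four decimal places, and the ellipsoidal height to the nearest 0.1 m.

λ = atan2(Y, X) = 0.11299972°; p = √(X²+Y²) = 3906773.0 m.
Bowring's method on WGS84 (a = 6378137 m, b = 6356752.314 m) gives φ = 52.31889964°, h = -269.893 m.

lat 52.3189°, lon 0.1130°, h -269.9 m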